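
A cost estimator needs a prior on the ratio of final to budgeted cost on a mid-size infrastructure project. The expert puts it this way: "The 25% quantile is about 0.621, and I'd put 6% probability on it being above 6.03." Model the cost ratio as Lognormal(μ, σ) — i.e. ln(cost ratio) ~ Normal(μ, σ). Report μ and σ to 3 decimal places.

If T ~ Lognormal(μ,σ) then ln T ~ Normal(μ,σ), so the p-quantile of ln T is μ + z_p·σ.
ln(0.621) = -0.4764 and ln(6.03) = 1.797; z_{0.25} = -0.6745, z_{0.94} = 1.555.
σ = (1.797 − -0.4764)/(1.555 − (-0.6745)) = 1.020.
μ = -0.4764 − (-0.6745)·1.020 = 0.211.

μ ≈ 0.211, σ ≈ 1.020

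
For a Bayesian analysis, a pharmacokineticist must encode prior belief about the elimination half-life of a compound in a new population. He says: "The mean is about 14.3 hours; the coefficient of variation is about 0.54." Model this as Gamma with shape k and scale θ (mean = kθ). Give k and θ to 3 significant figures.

For Gamma(k, scale θ): mean = kθ, variance = kθ², so CV = 1/√k.
CV = 0.54, hence k = 1/CV² = 3.43.
Then θ = mean/k = 14.3/3.43 = 4.17.

k ≈ 3.43, θ ≈ 4.17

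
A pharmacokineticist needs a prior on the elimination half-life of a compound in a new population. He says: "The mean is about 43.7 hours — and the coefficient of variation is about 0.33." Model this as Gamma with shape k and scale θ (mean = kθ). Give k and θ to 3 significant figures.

For Gamma(k, scale θ): mean = kθ, variance = kθ², so CV = 1/√k.
CV = 0.33, hence k = 1/CV² = 9.18.
Then θ = mean/k = 43.7/9.18 = 4.76.

k ≈ 9.18, θ ≈ 4.76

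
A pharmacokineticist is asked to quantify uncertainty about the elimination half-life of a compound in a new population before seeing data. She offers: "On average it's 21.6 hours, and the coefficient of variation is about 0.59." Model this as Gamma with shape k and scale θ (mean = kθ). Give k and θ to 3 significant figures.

k ≈ 2.87, θ ≈ 7.52

For Gamma(k, scale θ): mean = kθ, variance = kθ², so CV = 1/√k.
CV = 0.59, hence k = 1/CV² = 2.87.
Then θ = mean/k = 21.6/2.87 = 7.52.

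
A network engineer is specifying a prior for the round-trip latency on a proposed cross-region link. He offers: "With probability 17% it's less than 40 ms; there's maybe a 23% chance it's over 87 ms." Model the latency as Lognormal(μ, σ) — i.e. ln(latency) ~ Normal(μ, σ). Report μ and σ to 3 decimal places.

μ ≈ 4.127, σ ≈ 0.459

If T ~ Lognormal(μ,σ) then ln T ~ Normal(μ,σ), so the p-quantile of ln T is μ + z_p·σ.
ln(40) = 3.689 and ln(87) = 4.466; z_{0.17} = -0.9542, z_{0.77} = 0.7388.
σ = (4.466 − 3.689)/(0.7388 − (-0.9542)) = 0.459.
μ = 3.689 − (-0.9542)·0.459 = 4.127.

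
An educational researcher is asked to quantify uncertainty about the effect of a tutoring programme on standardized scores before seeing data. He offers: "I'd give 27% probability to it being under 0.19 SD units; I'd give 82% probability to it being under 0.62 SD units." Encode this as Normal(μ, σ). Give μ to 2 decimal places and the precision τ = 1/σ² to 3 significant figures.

The p-quantile of Normal(μ,σ) is μ + z_p·σ, with z_{0.27} = -0.6128 and z_{0.82} = 0.9154.
Eliminate σ: μ = (z₂·x₁ − z₁·x₂)/(z₂ − z₁) = (0.9154·0.19 − (-0.6128)·0.62)/1.528 = 0.36.
Then σ = (x₂ − x₁)/(z₂ − z₁) = (0.62 − 0.19)/1.528 = 0.28.
Precision τ = 1/σ² = 1/0.2814² = 12.6.

μ = 0.36, τ = 12.6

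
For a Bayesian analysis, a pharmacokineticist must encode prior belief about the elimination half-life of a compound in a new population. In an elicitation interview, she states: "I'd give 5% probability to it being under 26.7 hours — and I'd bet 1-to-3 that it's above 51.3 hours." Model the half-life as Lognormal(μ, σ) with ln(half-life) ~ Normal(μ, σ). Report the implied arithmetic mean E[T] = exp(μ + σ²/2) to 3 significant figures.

E[T] ≈ 44.1 hours

If T ~ Lognormal(μ,σ) then ln T ~ Normal(μ,σ), so the p-quantile of ln T is μ + z_p·σ.
ln(26.7) = 3.285 and ln(51.3) = 3.938; z_{0.05} = -1.645, z_{0.75} = 0.6745.
σ = (3.938 − 3.285)/(0.6745 − (-1.645)) = 0.282.
μ = 3.285 − (-1.645)·0.282 = 3.748.
E[T] = exp(μ + σ²/2) = exp(3.748 + 0.0396) = 44.1 hours.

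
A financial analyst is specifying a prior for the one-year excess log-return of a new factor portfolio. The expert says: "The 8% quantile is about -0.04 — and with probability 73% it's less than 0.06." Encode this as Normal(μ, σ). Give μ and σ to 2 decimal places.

The p-quantile of Normal(μ,σ) is μ + z_p·σ, with z_{0.08} = -1.405 and z_{0.73} = 0.6128.
Eliminate σ: μ = (z₂·x₁ − z₁·x₂)/(z₂ − z₁) = (0.6128·-0.04 − (-1.405)·0.06)/2.018 = 0.03.
Then σ = (x₂ − x₁)/(z₂ − z₁) = (0.06 − -0.04)/2.018 = 0.05.

μ = 0.03, σ = 0.05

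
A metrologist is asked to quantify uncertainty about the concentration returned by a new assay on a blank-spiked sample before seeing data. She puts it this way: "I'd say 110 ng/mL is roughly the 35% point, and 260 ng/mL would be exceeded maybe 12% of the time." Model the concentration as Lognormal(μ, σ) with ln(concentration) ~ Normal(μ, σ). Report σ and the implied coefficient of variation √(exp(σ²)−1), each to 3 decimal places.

σ ≈ 0.551, CV ≈ 0.596

If T ~ Lognormal(μ,σ) then ln T ~ Normal(μ,σ), so the p-quantile of ln T is μ + z_p·σ.
ln(110) = 4.7 and ln(260) = 5.561; z_{0.35} = -0.3853, z_{0.88} = 1.175.
σ = (5.561 − 4.7)/(1.175 − (-0.3853)) = 0.551.
μ = 4.7 − (-0.3853)·0.551 = 4.913.
CV = √(exp(σ²)−1) = √(exp(0.3039)−1) = 0.596.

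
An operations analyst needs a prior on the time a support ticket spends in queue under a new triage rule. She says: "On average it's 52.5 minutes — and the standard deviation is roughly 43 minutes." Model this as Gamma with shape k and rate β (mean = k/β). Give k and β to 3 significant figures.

For Gamma(k, rate β): mean = k/β, variance = k/β², so CV = 1/√k.
CV = SD/mean = 43/52.5 = 0.819, hence k = 1/CV² = 1.49.
Then β = k/mean = 1.49/52.5 = 0.0284.

k ≈ 1.49, β ≈ 0.0284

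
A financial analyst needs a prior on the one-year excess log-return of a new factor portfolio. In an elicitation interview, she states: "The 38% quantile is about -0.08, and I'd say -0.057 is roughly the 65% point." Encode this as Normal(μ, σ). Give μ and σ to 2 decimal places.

μ = -0.07, σ = 0.03

The p-quantile of Normal(μ,σ) is μ + z_p·σ, with z_{0.38} = -0.3055 and z_{0.65} = 0.3853.
Eliminate σ: μ = (z₂·x₁ − z₁·x₂)/(z₂ − z₁) = (0.3853·-0.08 − (-0.3055)·-0.057)/0.6908 = -0.07.
Then σ = (x₂ − x₁)/(z₂ − z₁) = (-0.057 − -0.08)/0.6908 = 0.03.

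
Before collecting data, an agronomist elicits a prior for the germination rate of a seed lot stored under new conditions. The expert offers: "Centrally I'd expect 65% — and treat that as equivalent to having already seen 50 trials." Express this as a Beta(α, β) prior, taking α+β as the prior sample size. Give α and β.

Under the effective-sample-size interpretation, Beta(α, β) has prior mean α/(α+β) and prior sample size α+β.
So α+β = 50 and α/(α+β) = 0.65, giving α = 0.65·50 = 32.5 and β = 50 − 32.5 = 17.5.

α = 32.5, β = 17.5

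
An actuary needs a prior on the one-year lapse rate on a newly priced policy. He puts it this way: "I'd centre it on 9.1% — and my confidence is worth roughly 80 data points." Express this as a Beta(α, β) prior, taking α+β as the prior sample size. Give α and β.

Under the effective-sample-size interpretation, Beta(α, β) has prior mean α/(α+β) and prior sample size α+β.
So α+β = 80 and α/(α+β) = 0.091, giving α = 0.091·80 = 7.28 and β = 80 − 7.28 = 72.72.

α = 7.28, β = 72.72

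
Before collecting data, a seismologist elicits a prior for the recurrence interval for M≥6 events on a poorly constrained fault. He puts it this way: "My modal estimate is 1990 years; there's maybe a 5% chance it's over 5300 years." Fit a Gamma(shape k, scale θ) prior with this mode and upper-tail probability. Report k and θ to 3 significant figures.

k ≈ 3.81, θ ≈ 709

Gamma(k,θ) with k>1 has mode (k−1)θ, so θ = 1990/(k−1).
Need P(X < 5300) = 0.95 with θ tied to k this way. Start at k = 2, θ = 1990: P(X<5300) ≈ 0.745.
Too low — raise k to concentrate. Iterating converges to k ≈ 3.81.
Then θ = 1990/(3.81−1) ≈ 709.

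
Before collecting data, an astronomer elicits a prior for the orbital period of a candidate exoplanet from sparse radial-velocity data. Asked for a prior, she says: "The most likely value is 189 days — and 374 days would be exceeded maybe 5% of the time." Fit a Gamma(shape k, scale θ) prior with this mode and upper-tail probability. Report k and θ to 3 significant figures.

Gamma(k,θ) with k>1 has mode (k−1)θ, so θ = 189/(k−1).
Need P(X < 374) = 0.95 with θ tied to k this way. Start at k = 2, θ = 189: P(X<374) ≈ 0.588.
Too low — raise k to concentrate. Iterating converges to k ≈ 6.95.
Then θ = 189/(6.95−1) ≈ 31.7.

k ≈ 6.95, θ ≈ 31.7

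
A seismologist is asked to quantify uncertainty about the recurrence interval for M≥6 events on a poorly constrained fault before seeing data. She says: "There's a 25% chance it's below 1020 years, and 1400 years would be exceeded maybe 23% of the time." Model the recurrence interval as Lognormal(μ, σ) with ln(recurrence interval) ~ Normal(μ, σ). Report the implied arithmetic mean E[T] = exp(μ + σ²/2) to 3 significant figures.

If T ~ Lognormal(μ,σ) then ln T ~ Normal(μ,σ), so the p-quantile of ln T is μ + z_p·σ.
ln(1020) = 6.928 and ln(1400) = 7.244; z_{0.25} = -0.6745, z_{0.77} = 0.7388.
σ = (7.244 − 6.928)/(0.7388 − (-0.6745)) = 0.224.
μ = 6.928 − (-0.6745)·0.224 = 7.079.
E[T] = exp(μ + σ²/2) = exp(7.079 + 0.0251) = 1220 years.

E[T] ≈ 1220 years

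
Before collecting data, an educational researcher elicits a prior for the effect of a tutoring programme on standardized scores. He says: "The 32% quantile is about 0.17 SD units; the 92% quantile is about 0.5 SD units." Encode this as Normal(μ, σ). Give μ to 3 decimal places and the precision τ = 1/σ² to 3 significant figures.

μ = 0.252, τ = 32.2

For Normal(μ,σ), the p-quantile is μ + z_p·σ. Here z_{0.32} = -0.4677, z_{0.92} = 1.405.
So 0.17 = μ − 0.4677σ and 0.5 = μ + 1.405σ.
Subtracting: σ = (0.5 − 0.17)/(1.405 − (-0.4677)) = 0.176.
Then μ = 0.17 − (-0.4677)·0.176 = 0.252.
Precision τ = 1/σ² = 1/0.1762² = 32.2.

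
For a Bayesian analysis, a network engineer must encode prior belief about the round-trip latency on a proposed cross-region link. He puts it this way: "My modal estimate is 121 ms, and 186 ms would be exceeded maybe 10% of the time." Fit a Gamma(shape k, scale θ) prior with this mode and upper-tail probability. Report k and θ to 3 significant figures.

k ≈ 11.1, θ ≈ 12

Gamma(k,θ) with k>1 has mode (k−1)θ, so θ = 121/(k−1).
Need P(X < 186) = 0.9 with θ tied to k this way. Start at k = 2, θ = 121: P(X<186) ≈ 0.455.
Too low — raise k to concentrate. Iterating converges to k ≈ 11.1.
Then θ = 121/(11.1−1) ≈ 12.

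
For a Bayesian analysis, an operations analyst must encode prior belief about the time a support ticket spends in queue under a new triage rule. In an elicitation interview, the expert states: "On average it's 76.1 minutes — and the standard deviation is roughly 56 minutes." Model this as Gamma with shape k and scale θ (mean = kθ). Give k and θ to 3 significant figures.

k ≈ 1.85, θ ≈ 41.2

For Gamma(k, scale θ): mean = kθ, variance = kθ², so CV = 1/√k.
CV = SD/mean = 56/76.1 = 0.7359, hence k = 1/CV² = 1.85.
Then θ = mean/k = 76.1/1.85 = 41.2.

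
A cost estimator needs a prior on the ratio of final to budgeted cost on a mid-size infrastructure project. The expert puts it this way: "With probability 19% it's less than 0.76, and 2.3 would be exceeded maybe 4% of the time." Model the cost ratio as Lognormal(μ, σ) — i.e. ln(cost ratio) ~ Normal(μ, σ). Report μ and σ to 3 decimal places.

If T ~ Lognormal(μ,σ) then ln T ~ Normal(μ,σ), so the p-quantile of ln T is μ + z_p·σ.
ln(0.76) = -0.2744 and ln(2.3) = 0.8329; z_{0.19} = -0.8779, z_{0.96} = 1.751.
σ = (0.8329 − -0.2744)/(1.751 − (-0.8779)) = 0.421.
μ = -0.2744 − (-0.8779)·0.421 = 0.095.

μ ≈ 0.095, σ ≈ 0.421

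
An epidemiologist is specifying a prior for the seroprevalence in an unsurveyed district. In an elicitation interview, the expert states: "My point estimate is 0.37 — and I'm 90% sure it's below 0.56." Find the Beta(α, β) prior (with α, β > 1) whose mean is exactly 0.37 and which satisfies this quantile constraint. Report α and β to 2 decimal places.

With mean 0.37 fixed, write α = 0.37s, β = 0.63s where s = α+β.
Need P(θ < 0.56) = 0.9 under Beta(0.37s, 0.63s). Normal approximation: (q−m)/√(m(1−m)/s) ≈ z_{0.9} = 1.28, so s ≈ 0.37·0.63·(1.28)²/(0.56−0.37)² = 10.6.
At s = 10.6: P(θ<0.56) ≈ 0.898. Adjusting to match 0.9 gives s ≈ 10.83.
So α = 0.37·10.83 ≈ 4.01, β = 0.63·10.83 ≈ 6.82.

α ≈ 4.01, β ≈ 6.82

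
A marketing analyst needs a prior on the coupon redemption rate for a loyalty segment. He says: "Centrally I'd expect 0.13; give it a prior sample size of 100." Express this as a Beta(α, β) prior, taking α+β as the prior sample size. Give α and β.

Under the effective-sample-size interpretation, Beta(α, β) has prior mean α/(α+β) and prior sample size α+β.
So α+β = 100 and α/(α+β) = 0.13, giving α = 0.13·100 = 13 and β = 100 − 13 = 87.

α = 13, β = 87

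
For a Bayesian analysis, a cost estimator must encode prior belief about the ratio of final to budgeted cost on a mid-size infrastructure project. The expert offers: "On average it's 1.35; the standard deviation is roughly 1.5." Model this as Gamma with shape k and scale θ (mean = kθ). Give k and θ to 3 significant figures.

For Gamma(k, scale θ): mean = kθ, variance = kθ², so CV = 1/√k.
CV = SD/mean = 1.5/1.35 = 1.111, hence k = 1/CV² = 0.81.
Then θ = mean/k = 1.35/0.81 = 1.67.

k ≈ 0.81, θ ≈ 1.67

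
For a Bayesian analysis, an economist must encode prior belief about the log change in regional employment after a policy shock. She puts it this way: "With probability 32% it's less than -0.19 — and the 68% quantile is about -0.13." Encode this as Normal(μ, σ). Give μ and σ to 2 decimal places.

μ = -0.16, σ = 0.06

The p-quantile of Normal(μ,σ) is μ + z_p·σ, with z_{0.32} = -0.4677 and z_{0.68} = 0.4677.
Eliminate σ: μ = (z₂·x₁ − z₁·x₂)/(z₂ − z₁) = (0.4677·-0.19 − (-0.4677)·-0.13)/0.9354 = -0.16.
Then σ = (x₂ − x₁)/(z₂ − z₁) = (-0.13 − -0.19)/0.9354 = 0.06.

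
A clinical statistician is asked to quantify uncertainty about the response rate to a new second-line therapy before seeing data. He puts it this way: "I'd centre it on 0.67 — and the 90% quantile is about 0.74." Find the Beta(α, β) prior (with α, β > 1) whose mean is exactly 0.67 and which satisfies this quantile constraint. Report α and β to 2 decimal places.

α ≈ 47.89, β ≈ 23.59

With mean 0.67 fixed, write α = 0.67s, β = 0.33s where s = α+β.
Need P(θ < 0.74) = 0.9 under Beta(0.67s, 0.33s). Normal approximation: (q−m)/√(m(1−m)/s) ≈ z_{0.9} = 1.28, so s ≈ 0.67·0.33·(1.28)²/(0.74−0.67)² = 74.1.
At s = 74.1: P(θ<0.74) ≈ 0.904. Adjusting to match 0.9 gives s ≈ 71.47.
So α = 0.67·71.47 ≈ 47.89, β = 0.33·71.47 ≈ 23.59.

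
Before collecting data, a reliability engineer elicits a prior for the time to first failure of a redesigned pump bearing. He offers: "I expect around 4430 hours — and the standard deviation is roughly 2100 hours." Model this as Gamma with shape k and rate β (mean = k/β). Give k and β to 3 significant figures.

For Gamma(k, rate β): mean = k/β, variance = k/β², so CV = 1/√k.
CV = SD/mean = 2100/4430 = 0.474, hence k = 1/CV² = 4.45.
Then β = k/mean = 4.45/4430 = 0.001.

k ≈ 4.45, β ≈ 0.001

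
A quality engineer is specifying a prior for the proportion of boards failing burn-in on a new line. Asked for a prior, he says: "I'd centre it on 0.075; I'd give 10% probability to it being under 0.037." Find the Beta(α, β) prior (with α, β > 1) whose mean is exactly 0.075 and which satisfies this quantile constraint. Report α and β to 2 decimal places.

α ≈ 4.85, β ≈ 59.81

With mean 0.075 fixed, write α = 0.075s, β = 0.925s where s = α+β.
Need P(θ < 0.037) = 0.1 under Beta(0.075s, 0.925s). Normal approximation: (q−m)/√(m(1−m)/s) ≈ z_{0.1} = -1.28, so s ≈ 0.075·0.925·(-1.28)²/(0.037−0.075)² = 78.9.
At s = 78.9: P(θ<0.037) ≈ 0.074. Adjusting to match 0.1 gives s ≈ 64.66.
So α = 0.075·64.66 ≈ 4.85, β = 0.925·64.66 ≈ 59.81.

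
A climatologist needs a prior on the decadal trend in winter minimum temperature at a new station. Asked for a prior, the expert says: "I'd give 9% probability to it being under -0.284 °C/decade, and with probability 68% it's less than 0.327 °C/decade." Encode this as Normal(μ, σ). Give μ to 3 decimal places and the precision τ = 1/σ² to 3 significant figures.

μ = 0.169, τ = 8.76

For Normal(μ,σ), the p-quantile is μ + z_p·σ. Here z_{0.09} = -1.341, z_{0.68} = 0.4677.
So -0.284 = μ − 1.341σ and 0.327 = μ + 0.4677σ.
Subtracting: σ = (0.327 − -0.284)/(0.4677 − (-1.341)) = 0.338.
Then μ = -0.284 − (-1.341)·0.338 = 0.169.
Precision τ = 1/σ² = 1/0.3379² = 8.76.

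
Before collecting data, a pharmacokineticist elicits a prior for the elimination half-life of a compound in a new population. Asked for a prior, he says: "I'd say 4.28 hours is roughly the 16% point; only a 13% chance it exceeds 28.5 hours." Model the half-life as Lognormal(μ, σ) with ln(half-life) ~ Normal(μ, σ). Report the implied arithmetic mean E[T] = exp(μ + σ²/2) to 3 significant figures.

E[T] ≈ 15.5 hours

If T ~ Lognormal(μ,σ) then ln T ~ Normal(μ,σ), so the p-quantile of ln T is μ + z_p·σ.
ln(4.28) = 1.454 and ln(28.5) = 3.35; z_{0.16} = -0.9945, z_{0.87} = 1.126.
σ = (3.35 − 1.454)/(1.126 − (-0.9945)) = 0.894.
μ = 1.454 − (-0.9945)·0.894 = 2.343.
E[T] = exp(μ + σ²/2) = exp(2.343 + 0.3996) = 15.5 hours.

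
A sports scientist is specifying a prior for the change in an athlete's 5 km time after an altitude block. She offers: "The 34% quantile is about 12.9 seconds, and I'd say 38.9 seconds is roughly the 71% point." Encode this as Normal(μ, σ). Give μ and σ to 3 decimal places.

μ = 24.003, σ = 26.919

The p-quantile of Normal(μ,σ) is μ + z_p·σ, with z_{0.34} = -0.4125 and z_{0.71} = 0.5534.
Eliminate σ: μ = (z₂·x₁ − z₁·x₂)/(z₂ − z₁) = (0.5534·12.9 − (-0.4125)·38.9)/0.9658 = 24.003.
Then σ = (x₂ − x₁)/(z₂ − z₁) = (38.9 − 12.9)/0.9658 = 26.919.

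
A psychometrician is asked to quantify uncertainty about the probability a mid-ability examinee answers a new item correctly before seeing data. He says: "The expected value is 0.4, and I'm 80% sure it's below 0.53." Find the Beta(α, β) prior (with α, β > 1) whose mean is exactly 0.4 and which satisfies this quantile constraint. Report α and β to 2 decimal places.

With mean 0.4 fixed, write α = 0.4s, β = 0.6s where s = α+β.
Need P(θ < 0.53) = 0.8 under Beta(0.4s, 0.6s). Normal approximation: (q−m)/√(m(1−m)/s) ≈ z_{0.8} = 0.842, so s ≈ 0.4·0.6·(0.842)²/(0.53−0.4)² = 10.1.
At s = 10.1: P(θ<0.53) ≈ 0.802. Adjusting to match 0.8 gives s ≈ 9.87.
So α = 0.4·9.87 ≈ 3.95, β = 0.6·9.87 ≈ 5.92.

α ≈ 3.95, β ≈ 5.92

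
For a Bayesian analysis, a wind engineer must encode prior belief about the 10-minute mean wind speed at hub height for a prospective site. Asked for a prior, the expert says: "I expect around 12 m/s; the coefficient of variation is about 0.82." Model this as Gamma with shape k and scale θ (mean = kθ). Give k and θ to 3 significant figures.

k ≈ 1.49, θ ≈ 8.07

For Gamma(k, scale θ): mean = kθ, variance = kθ², so CV = 1/√k.
CV = 0.82, hence k = 1/CV² = 1.49.
Then θ = mean/k = 12/1.49 = 8.07.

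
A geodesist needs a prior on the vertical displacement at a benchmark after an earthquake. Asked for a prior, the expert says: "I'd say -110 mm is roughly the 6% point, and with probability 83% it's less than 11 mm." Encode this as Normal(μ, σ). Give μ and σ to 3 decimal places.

μ = -35.017, σ = 48.228

For Normal(μ,σ), the p-quantile is μ + z_p·σ. Here z_{0.06} = -1.555, z_{0.83} = 0.9542.
So -110 = μ − 1.555σ and 11 = μ + 0.9542σ.
Subtracting: σ = (11 − -110)/(0.9542 − (-1.555)) = 48.228.
Then μ = -110 − (-1.555)·48.228 = -35.017.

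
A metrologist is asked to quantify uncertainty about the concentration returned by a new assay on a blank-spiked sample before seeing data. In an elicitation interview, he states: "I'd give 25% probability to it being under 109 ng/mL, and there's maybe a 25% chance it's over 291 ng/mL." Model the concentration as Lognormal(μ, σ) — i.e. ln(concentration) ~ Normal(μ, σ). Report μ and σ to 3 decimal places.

If T ~ Lognormal(μ,σ) then ln T ~ Normal(μ,σ), so the p-quantile of ln T is μ + z_p·σ.
ln(109) = 4.691 and ln(291) = 5.673; z_{0.25} = -0.6745, z_{0.75} = 0.6745.
σ = (5.673 − 4.691)/(0.6745 − (-0.6745)) = 0.728.
μ = 4.691 − (-0.6745)·0.728 = 5.182.

μ ≈ 5.182, σ ≈ 0.728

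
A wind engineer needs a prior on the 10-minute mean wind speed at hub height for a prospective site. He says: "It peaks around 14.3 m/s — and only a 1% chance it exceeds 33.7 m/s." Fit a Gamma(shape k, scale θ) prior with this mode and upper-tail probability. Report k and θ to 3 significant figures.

Gamma(k,θ) with k>1 has mode (k−1)θ, so θ = 14.3/(k−1).
Need P(X < 33.7) = 0.99 with θ tied to k this way. Start at k = 2, θ = 14.3: P(X<33.7) ≈ 0.682.
Too low — raise k to concentrate. Iterating converges to k ≈ 7.47.
Then θ = 14.3/(7.47−1) ≈ 2.21.

k ≈ 7.47, θ ≈ 2.21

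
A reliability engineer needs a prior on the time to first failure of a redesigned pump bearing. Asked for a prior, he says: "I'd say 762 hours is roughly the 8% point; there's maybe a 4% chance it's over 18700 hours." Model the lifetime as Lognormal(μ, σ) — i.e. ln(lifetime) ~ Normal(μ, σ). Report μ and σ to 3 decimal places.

μ ≈ 8.061, σ ≈ 1.014

If T ~ Lognormal(μ,σ) then ln T ~ Normal(μ,σ), so the p-quantile of ln T is μ + z_p·σ.
ln(762) = 6.636 and ln(18700) = 9.836; z_{0.08} = -1.405, z_{0.96} = 1.751.
σ = (9.836 − 6.636)/(1.751 − (-1.405)) = 1.014.
μ = 6.636 − (-1.405)·1.014 = 8.061.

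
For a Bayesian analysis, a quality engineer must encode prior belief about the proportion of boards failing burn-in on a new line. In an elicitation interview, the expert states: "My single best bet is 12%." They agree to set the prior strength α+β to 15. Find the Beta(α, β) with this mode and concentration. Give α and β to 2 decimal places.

α = 2.56, β = 12.44

For α,β > 1 the Beta mode is (α−1)/(α+β−2). With α+β = 15, the mode is (α−1)/13.
Set (α−1)/13 = 0.12 → α = 1 + 0.12·13 = 2.56.
β = 15 − α = 12.44.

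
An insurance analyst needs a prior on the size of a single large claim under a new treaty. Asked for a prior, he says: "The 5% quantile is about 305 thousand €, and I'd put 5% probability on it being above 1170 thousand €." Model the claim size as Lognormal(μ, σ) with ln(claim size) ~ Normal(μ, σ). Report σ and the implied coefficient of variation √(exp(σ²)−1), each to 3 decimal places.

If T ~ Lognormal(μ,σ) then ln T ~ Normal(μ,σ), so the p-quantile of ln T is μ + z_p·σ.
ln(305) = 5.72 and ln(1170) = 7.065; z_{0.05} = -1.645, z_{0.95} = 1.645.
σ = (7.065 − 5.72)/(1.645 − (-1.645)) = 0.409.
μ = 5.72 − (-1.645)·0.409 = 6.393.
CV = √(exp(σ²)−1) = √(exp(0.1670)−1) = 0.426.

σ ≈ 0.409, CV ≈ 0.426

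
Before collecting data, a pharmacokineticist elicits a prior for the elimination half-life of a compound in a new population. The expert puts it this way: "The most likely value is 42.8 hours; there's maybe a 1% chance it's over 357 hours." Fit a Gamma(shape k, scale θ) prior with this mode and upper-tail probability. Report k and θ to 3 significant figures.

k ≈ 1.74, θ ≈ 58.2

Gamma(k,θ) with k>1 has mode (k−1)θ, so θ = 42.8/(k−1).
Need P(X < 357) = 0.99 with θ tied to k this way. Start at k = 2, θ = 42.8: P(X<357) ≈ 0.998.
Too high — lower k to spread out. Iterating converges to k ≈ 1.74.
Then θ = 42.8/(1.74−1) ≈ 58.2.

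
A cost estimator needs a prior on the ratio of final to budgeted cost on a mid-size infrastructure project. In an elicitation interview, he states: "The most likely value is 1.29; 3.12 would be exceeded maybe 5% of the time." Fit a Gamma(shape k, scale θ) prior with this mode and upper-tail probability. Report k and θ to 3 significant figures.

k ≈ 4.49, θ ≈ 0.369

Gamma(k,θ) with k>1 has mode (k−1)θ, so θ = 1.29/(k−1).
Need P(X < 3.12) = 0.95 with θ tied to k this way. Start at k = 2, θ = 1.29: P(X<3.12) ≈ 0.696.
Too low — raise k to concentrate. Iterating converges to k ≈ 4.49.
Then θ = 1.29/(4.49−1) ≈ 0.369.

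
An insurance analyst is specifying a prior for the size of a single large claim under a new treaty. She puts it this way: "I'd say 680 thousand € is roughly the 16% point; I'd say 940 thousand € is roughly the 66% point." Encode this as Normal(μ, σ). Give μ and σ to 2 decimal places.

μ = 863.78, σ = 184.80

The p-quantile of Normal(μ,σ) is μ + z_p·σ, with z_{0.16} = -0.9945 and z_{0.66} = 0.4125.
Eliminate σ: μ = (z₂·x₁ − z₁·x₂)/(z₂ − z₁) = (0.4125·680 − (-0.9945)·940)/1.407 = 863.78.
Then σ = (x₂ − x₁)/(z₂ − z₁) = (940 − 680)/1.407 = 184.80.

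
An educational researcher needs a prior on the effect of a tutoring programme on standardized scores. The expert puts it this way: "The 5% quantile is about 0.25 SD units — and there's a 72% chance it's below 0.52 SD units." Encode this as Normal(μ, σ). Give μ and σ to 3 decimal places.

μ = 0.449, σ = 0.121

The p-quantile of Normal(μ,σ) is μ + z_p·σ, with z_{0.05} = -1.645 and z_{0.72} = 0.5828.
Eliminate σ: μ = (z₂·x₁ − z₁·x₂)/(z₂ − z₁) = (0.5828·0.25 − (-1.645)·0.52)/2.228 = 0.449.
Then σ = (x₂ − x₁)/(z₂ − z₁) = (0.52 − 0.25)/2.228 = 0.121.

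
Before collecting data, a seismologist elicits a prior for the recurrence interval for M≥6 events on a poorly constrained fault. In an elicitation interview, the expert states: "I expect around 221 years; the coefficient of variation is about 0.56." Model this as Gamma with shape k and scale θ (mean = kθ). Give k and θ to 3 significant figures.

k ≈ 3.19, θ ≈ 69.3

For Gamma(k, scale θ): mean = kθ, variance = kθ², so CV = 1/√k.
CV = 0.56, hence k = 1/CV² = 3.19.
Then θ = mean/k = 221/3.19 = 69.3.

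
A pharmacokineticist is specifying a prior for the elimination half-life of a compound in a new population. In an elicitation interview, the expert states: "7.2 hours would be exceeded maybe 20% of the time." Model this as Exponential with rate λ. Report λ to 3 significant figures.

P(T > 7.2) = e^(−λ·7.2) = 0.2, so λ = −ln(0.2)/7.2 = 0.224.

λ ≈ 0.224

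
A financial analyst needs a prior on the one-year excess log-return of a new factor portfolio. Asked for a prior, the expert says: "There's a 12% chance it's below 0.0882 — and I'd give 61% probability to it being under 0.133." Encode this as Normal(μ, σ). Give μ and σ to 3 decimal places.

The p-quantile of Normal(μ,σ) is μ + z_p·σ, with z_{0.12} = -1.175 and z_{0.61} = 0.2793.
Eliminate σ: μ = (z₂·x₁ − z₁·x₂)/(z₂ − z₁) = (0.2793·0.0882 − (-1.175)·0.133)/1.454 = 0.124.
Then σ = (x₂ − x₁)/(z₂ − z₁) = (0.133 − 0.0882)/1.454 = 0.031.

μ = 0.124, σ = 0.031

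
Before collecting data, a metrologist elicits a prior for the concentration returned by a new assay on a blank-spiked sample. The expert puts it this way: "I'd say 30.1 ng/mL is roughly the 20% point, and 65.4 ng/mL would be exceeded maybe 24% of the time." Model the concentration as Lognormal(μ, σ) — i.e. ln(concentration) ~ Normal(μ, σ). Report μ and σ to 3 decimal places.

If T ~ Lognormal(μ,σ) then ln T ~ Normal(μ,σ), so the p-quantile of ln T is μ + z_p·σ.
ln(30.1) = 3.405 and ln(65.4) = 4.181; z_{0.2} = -0.8416, z_{0.76} = 0.7063.
σ = (4.181 − 3.405)/(0.7063 − (-0.8416)) = 0.501.
μ = 3.405 − (-0.8416)·0.501 = 3.826.

μ ≈ 3.826, σ ≈ 0.501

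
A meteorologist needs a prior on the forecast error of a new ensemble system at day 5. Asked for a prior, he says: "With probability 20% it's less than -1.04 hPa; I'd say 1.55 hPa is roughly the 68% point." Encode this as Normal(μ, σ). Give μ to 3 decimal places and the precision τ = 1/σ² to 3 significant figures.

For Normal(μ,σ), the p-quantile is μ + z_p·σ. Here z_{0.2} = -0.8416, z_{0.68} = 0.4677.
So -1.04 = μ − 0.8416σ and 1.55 = μ + 0.4677σ.
Subtracting: σ = (1.55 − -1.04)/(0.4677 − (-0.8416)) = 1.978.
Then μ = -1.04 − (-0.8416)·1.978 = 0.625.
Precision τ = 1/σ² = 1/1.978² = 0.256.

μ = 0.625, τ = 0.256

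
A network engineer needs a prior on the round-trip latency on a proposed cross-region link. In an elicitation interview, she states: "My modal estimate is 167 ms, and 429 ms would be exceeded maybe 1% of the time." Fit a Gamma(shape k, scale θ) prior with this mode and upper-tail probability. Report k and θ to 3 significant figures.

k ≈ 6.24, θ ≈ 31.9

Gamma(k,θ) with k>1 has mode (k−1)θ, so θ = 167/(k−1).
Need P(X < 429) = 0.99 with θ tied to k this way. Start at k = 2, θ = 167: P(X<429) ≈ 0.727.
Too low — raise k to concentrate. Iterating converges to k ≈ 6.24.
Then θ = 167/(6.24−1) ≈ 31.9.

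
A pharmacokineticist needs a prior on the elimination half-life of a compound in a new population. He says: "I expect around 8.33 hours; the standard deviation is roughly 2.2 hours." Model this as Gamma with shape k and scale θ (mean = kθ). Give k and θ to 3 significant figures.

For Gamma(k, scale θ): mean = kθ, variance = kθ², so CV = 1/√k.
CV = SD/mean = 2.2/8.33 = 0.2641, hence k = 1/CV² = 14.3.
Then θ = mean/k = 8.33/14.3 = 0.581.

k ≈ 14.3, θ ≈ 0.581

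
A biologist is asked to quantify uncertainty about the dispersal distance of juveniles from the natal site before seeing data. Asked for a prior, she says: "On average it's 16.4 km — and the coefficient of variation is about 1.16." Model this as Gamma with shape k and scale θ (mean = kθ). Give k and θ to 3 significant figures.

For Gamma(k, scale θ): mean = kθ, variance = kθ², so CV = 1/√k.
CV = 1.16, hence k = 1/CV² = 0.743.
Then θ = mean/k = 16.4/0.743 = 22.1.

k ≈ 0.743, θ ≈ 22.1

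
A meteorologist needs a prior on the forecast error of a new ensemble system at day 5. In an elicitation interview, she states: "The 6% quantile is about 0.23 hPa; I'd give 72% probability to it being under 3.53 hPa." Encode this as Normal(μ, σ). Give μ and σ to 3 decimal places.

The p-quantile of Normal(μ,σ) is μ + z_p·σ, with z_{0.06} = -1.555 and z_{0.72} = 0.5828.
Eliminate σ: μ = (z₂·x₁ − z₁·x₂)/(z₂ − z₁) = (0.5828·0.23 − (-1.555)·3.53)/2.138 = 2.630.
Then σ = (x₂ − x₁)/(z₂ − z₁) = (3.53 − 0.23)/2.138 = 1.544.

μ = 2.630, σ = 1.544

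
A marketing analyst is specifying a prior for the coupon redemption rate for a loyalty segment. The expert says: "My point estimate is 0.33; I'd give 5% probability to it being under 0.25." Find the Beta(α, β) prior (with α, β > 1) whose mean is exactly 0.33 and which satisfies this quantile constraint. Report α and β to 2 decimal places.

α ≈ 28.87, β ≈ 58.62

With mean 0.33 fixed, write α = 0.33s, β = 0.67s where s = α+β.
Need P(θ < 0.25) = 0.05 under Beta(0.33s, 0.67s). Normal approximation: (q−m)/√(m(1−m)/s) ≈ z_{0.05} = -1.64, so s ≈ 0.33·0.67·(-1.64)²/(0.25−0.33)² = 93.5.
At s = 93.5: P(θ<0.25) ≈ 0.044. Adjusting to match 0.05 gives s ≈ 87.50.
So α = 0.33·87.50 ≈ 28.87, β = 0.67·87.50 ≈ 58.62.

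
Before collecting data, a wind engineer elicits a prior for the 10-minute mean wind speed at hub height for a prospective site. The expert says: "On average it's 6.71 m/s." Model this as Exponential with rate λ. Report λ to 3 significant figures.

λ ≈ 0.149

Exponential mean = 1/λ, so λ = 1/6.71 = 0.149.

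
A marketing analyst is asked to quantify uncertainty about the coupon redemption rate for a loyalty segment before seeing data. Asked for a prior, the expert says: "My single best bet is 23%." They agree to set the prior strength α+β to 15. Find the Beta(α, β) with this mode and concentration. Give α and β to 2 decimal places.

α = 3.99, β = 11.01

For α,β > 1 the Beta mode is (α−1)/(α+β−2). With α+β = 15, the mode is (α−1)/13.
Set (α−1)/13 = 0.23 → α = 1 + 0.23·13 = 3.99.
β = 15 − α = 11.01.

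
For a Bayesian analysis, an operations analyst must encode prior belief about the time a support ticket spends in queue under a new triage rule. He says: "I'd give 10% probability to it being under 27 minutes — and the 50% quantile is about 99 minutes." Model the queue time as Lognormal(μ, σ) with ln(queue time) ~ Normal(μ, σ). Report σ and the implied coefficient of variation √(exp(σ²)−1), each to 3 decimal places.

If T ~ Lognormal(μ,σ) then ln T ~ Normal(μ,σ), so the p-quantile of ln T is μ + z_p·σ.
ln(27) = 3.296 and ln(99) = 4.595; z_{0.1} = -1.282, z_{0.5} = 0.
σ = (4.595 − 3.296)/(0 − (-1.282)) = 1.014.
μ = 3.296 − (-1.282)·1.014 = 4.595.
CV = √(exp(σ²)−1) = √(exp(1.0279)−1) = 1.340.

σ ≈ 1.014, CV ≈ 1.340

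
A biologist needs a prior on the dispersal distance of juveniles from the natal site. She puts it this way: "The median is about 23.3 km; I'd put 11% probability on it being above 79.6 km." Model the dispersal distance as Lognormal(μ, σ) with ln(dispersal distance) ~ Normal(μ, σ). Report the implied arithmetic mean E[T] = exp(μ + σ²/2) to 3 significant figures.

E[T] ≈ 38.5 km

If T ~ Lognormal(μ,σ) then ln T ~ Normal(μ,σ), so the p-quantile of ln T is μ + z_p·σ.
ln(23.3) = 3.148 and ln(79.6) = 4.377; z_{0.5} = 0, z_{0.89} = 1.227.
σ = (4.377 − 3.148)/(1.227 − (0)) = 1.002.
μ = 3.148 − (0)·1.002 = 3.148.
E[T] = exp(μ + σ²/2) = exp(3.148 + 0.5017) = 38.5 km.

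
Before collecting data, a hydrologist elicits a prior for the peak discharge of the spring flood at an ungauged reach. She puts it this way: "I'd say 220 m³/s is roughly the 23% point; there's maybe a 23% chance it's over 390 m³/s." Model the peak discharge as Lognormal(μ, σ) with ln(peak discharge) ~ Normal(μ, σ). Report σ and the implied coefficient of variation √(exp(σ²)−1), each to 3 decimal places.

If T ~ Lognormal(μ,σ) then ln T ~ Normal(μ,σ), so the p-quantile of ln T is μ + z_p·σ.
ln(220) = 5.394 and ln(390) = 5.966; z_{0.23} = -0.7388, z_{0.77} = 0.7388.
σ = (5.966 − 5.394)/(0.7388 − (-0.7388)) = 0.387.
μ = 5.394 − (-0.7388)·0.387 = 5.680.
CV = √(exp(σ²)−1) = √(exp(0.1501)−1) = 0.402.

σ ≈ 0.387, CV ≈ 0.402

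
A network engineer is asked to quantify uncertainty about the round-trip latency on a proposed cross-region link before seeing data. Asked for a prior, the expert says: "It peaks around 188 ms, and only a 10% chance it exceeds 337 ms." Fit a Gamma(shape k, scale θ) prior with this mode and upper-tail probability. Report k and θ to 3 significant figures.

Gamma(k,θ) with k>1 has mode (k−1)θ, so θ = 188/(k−1).
Need P(X < 337) = 0.9 with θ tied to k this way. Start at k = 2, θ = 188: P(X<337) ≈ 0.535.
Too low — raise k to concentrate. Iterating converges to k ≈ 6.59.
Then θ = 188/(6.59−1) ≈ 33.6.

k ≈ 6.59, θ ≈ 33.6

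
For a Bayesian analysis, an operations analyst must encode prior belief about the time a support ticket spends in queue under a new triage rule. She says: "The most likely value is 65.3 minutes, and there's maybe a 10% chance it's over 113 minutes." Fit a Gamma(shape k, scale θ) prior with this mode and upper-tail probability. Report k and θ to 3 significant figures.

Gamma(k,θ) with k>1 has mode (k−1)θ, so θ = 65.3/(k−1).
Need P(X < 113) = 0.9 with θ tied to k this way. Start at k = 2, θ = 65.3: P(X<113) ≈ 0.516.
Too low — raise k to concentrate. Iterating converges to k ≈ 7.31.
Then θ = 65.3/(7.31−1) ≈ 10.4.

k ≈ 7.31, θ ≈ 10.4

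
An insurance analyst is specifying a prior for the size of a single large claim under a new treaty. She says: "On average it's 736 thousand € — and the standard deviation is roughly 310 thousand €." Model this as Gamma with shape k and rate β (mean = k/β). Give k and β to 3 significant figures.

For Gamma(k, rate β): mean = k/β, variance = k/β², so CV = 1/√k.
CV = SD/mean = 310/736 = 0.4212, hence k = 1/CV² = 5.64.
Then β = k/mean = 5.64/736 = 0.00766.

k ≈ 5.64, β ≈ 0.00766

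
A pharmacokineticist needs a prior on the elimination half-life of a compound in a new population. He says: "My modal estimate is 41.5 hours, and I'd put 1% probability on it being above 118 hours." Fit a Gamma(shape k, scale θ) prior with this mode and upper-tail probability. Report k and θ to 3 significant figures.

Gamma(k,θ) with k>1 has mode (k−1)θ, so θ = 41.5/(k−1).
Need P(X < 118) = 0.99 with θ tied to k this way. Start at k = 2, θ = 41.5: P(X<118) ≈ 0.776.
Too low — raise k to concentrate. Iterating converges to k ≈ 5.18.
Then θ = 41.5/(5.18−1) ≈ 9.94.

k ≈ 5.18, θ ≈ 9.94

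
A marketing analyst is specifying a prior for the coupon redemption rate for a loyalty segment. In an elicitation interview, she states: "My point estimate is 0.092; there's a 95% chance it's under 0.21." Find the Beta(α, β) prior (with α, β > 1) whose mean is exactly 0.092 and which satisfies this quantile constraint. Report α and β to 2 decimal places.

α ≈ 1.97, β ≈ 19.46

With mean 0.092 fixed, write α = 0.092s, β = 0.908s where s = α+β.
Need P(θ < 0.21) = 0.95 under Beta(0.092s, 0.908s). Normal approximation: (q−m)/√(m(1−m)/s) ≈ z_{0.95} = 1.64, so s ≈ 0.092·0.908·(1.64)²/(0.21−0.092)² = 16.2.
At s = 16.2: P(θ<0.21) ≈ 0.931. Adjusting to match 0.95 gives s ≈ 21.43.
So α = 0.092·21.43 ≈ 1.97, β = 0.908·21.43 ≈ 19.46.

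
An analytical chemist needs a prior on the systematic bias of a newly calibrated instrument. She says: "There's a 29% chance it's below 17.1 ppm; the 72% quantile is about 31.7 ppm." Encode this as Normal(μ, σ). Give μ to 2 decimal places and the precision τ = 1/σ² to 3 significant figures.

μ = 24.21, τ = 0.00606

For Normal(μ,σ), the p-quantile is μ + z_p·σ. Here z_{0.29} = -0.5534, z_{0.72} = 0.5828.
So 17.1 = μ − 0.5534σ and 31.7 = μ + 0.5828σ.
Subtracting: σ = (31.7 − 17.1)/(0.5828 − (-0.5534)) = 12.85.
Then μ = 17.1 − (-0.5534)·12.85 = 24.21.
Precision τ = 1/σ² = 1/12.85² = 0.00606.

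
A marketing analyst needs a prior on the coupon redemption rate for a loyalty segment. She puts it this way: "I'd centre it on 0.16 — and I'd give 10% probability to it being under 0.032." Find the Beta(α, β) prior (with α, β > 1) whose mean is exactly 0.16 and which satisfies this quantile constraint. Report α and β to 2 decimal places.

With mean 0.16 fixed, write α = 0.16s, β = 0.84s where s = α+β.
Need P(θ < 0.032) = 0.1 under Beta(0.16s, 0.84s). Normal approximation: (q−m)/√(m(1−m)/s) ≈ z_{0.1} = -1.28, so s ≈ 0.16·0.84·(-1.28)²/(0.032−0.16)² = 13.5.
At s = 13.5: P(θ<0.032) ≈ 0.043. Adjusting to match 0.1 gives s ≈ 8.63.
So α = 0.16·8.63 ≈ 1.38, β = 0.84·8.63 ≈ 7.25.

α ≈ 1.38, β ≈ 7.25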